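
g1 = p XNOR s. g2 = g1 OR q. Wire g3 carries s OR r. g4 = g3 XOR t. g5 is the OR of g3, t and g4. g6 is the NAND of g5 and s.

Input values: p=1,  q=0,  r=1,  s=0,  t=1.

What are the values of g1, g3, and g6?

g1 = p XNOR s = 1 XNOR 0 = 0
g3 = s OR r = 0 OR 1 = 1
g4 = g3 XOR t = 1 XOR 1 = 0
g5 = g3 OR t OR g4 = 1 OR 1 OR 0 = 1
g6 = g5 NAND s = 1 NAND 0 = 1

g1 = 0, g3 = 1, g6 = 1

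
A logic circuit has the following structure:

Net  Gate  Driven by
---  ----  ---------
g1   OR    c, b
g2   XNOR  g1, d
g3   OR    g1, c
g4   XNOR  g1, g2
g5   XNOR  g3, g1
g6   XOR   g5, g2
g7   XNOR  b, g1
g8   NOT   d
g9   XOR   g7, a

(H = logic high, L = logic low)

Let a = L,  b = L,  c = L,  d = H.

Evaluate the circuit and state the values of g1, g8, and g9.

g1 = L  g8 = L  g9 = H

g1 = c OR b = L OR L = L
g7 = b XNOR g1 = L XNOR L = H
g8 = NOT d = NOT H = L
g9 = g7 XOR a = H XOR L = H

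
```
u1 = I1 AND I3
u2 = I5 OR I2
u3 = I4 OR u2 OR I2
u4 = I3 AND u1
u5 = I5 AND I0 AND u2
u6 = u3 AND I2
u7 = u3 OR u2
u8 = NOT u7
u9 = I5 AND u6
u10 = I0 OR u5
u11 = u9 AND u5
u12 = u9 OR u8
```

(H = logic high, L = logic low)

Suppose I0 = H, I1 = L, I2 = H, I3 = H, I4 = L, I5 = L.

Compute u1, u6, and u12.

u1 = L; u6 = H; u12 = L

u1 = I1 AND I3 = L AND H = L
u2 = I5 OR I2 = L OR H = H
u3 = I4 OR u2 OR I2 = L OR H OR H = H
u6 = u3 AND I2 = H AND H = H
u7 = u3 OR u2 = H OR H = H
u8 = NOT u7 = NOT H = L
u9 = I5 AND u6 = L AND H = L
u12 = u9 OR u8 = L OR L = L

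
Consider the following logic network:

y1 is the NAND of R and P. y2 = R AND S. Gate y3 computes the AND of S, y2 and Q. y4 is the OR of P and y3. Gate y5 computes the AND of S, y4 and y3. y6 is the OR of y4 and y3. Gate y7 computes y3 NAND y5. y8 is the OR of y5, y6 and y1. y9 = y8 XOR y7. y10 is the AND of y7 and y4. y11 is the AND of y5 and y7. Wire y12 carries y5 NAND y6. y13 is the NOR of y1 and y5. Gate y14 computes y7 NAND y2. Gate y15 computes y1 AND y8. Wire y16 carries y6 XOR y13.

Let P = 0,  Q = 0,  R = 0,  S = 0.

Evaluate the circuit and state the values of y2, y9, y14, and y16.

y1 = R NAND P = 0 NAND 0 = 1
y2 = R AND S = 0 AND 0 = 0
y3 = S AND y2 AND Q = 0 AND 0 AND 0 = 0
y4 = P OR y3 = 0 OR 0 = 0
y5 = S AND y4 AND y3 = 0 AND 0 AND 0 = 0
y6 = y4 OR y3 = 0 OR 0 = 0
y7 = y3 NAND y5 = 0 NAND 0 = 1
y8 = y5 OR y6 OR y1 = 0 OR 0 OR 1 = 1
y9 = y8 XOR y7 = 1 XOR 1 = 0
y13 = y1 NOR y5 = 1 NOR 0 = 0
y14 = y7 NAND y2 = 1 NAND 0 = 1
y16 = y6 XOR y13 = 0 XOR 0 = 0

y2 = 0, y9 = 0, y14 = 1, y16 = 0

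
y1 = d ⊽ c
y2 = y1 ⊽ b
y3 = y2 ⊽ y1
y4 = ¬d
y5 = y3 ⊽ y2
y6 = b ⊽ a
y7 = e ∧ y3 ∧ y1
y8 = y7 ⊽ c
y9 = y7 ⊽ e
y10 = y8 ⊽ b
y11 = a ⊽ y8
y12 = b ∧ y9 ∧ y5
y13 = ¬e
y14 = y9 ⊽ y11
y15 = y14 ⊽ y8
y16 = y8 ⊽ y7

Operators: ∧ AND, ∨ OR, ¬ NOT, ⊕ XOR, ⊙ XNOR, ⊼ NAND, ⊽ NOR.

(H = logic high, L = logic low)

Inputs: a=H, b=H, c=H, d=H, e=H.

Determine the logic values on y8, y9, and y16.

y8 = L, y9 = L, y16 = H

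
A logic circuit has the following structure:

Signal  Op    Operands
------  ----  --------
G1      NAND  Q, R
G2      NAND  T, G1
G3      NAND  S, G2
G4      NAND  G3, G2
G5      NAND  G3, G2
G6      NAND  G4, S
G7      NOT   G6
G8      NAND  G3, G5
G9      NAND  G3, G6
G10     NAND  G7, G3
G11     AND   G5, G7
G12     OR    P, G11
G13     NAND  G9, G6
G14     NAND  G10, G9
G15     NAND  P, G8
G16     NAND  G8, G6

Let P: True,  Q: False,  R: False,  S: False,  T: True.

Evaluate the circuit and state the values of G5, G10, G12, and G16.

G5 = True; G10 = True; G12 = True; G16 = True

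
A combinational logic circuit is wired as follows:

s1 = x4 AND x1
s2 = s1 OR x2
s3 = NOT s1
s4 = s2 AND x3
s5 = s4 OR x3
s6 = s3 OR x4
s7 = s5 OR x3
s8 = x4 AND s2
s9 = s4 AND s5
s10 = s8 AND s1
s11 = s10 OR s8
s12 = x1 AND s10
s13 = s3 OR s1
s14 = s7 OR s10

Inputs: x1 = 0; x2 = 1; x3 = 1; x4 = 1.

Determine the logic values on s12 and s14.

s12 = 0; s14 = 1

s1 = x4 AND x1 = 1 AND 0 = 0
s2 = s1 OR x2 = 0 OR 1 = 1
s4 = s2 AND x3 = 1 AND 1 = 1
s5 = s4 OR x3 = 1 OR 1 = 1
s7 = s5 OR x3 = 1 OR 1 = 1
s8 = x4 AND s2 = 1 AND 1 = 1
s10 = s8 AND s1 = 1 AND 0 = 0
s12 = x1 AND s10 = 0 AND 0 = 0
s14 = s7 OR s10 = 1 OR 0 = 1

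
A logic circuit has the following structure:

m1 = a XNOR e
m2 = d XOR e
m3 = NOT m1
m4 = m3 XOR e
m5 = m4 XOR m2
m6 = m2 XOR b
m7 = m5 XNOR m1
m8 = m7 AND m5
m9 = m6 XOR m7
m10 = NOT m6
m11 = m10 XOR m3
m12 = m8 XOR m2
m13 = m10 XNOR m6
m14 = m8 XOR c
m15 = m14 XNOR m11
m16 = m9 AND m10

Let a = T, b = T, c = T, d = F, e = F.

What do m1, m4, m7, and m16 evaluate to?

m1 = a XNOR e = T XNOR F = F
m2 = d XOR e = F XOR F = F
m3 = NOT m1 = NOT F = T
m4 = m3 XOR e = T XOR F = T
m5 = m4 XOR m2 = T XOR F = T
m6 = m2 XOR b = F XOR T = T
m7 = m5 XNOR m1 = T XNOR F = F
m9 = m6 XOR m7 = T XOR F = T
m10 = NOT m6 = NOT T = F
m16 = m9 AND m10 = T AND F = F

m1 = F; m4 = T; m7 = F; m16 = F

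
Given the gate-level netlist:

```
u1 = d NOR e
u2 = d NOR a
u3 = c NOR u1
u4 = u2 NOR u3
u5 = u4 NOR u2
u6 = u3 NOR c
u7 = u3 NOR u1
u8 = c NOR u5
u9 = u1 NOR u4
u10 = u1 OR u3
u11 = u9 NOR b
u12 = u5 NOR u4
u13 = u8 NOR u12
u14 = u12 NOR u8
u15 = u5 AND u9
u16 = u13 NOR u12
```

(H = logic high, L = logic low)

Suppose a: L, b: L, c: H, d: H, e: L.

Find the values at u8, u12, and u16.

u1 = d NOR e = H NOR L = L
u2 = d NOR a = H NOR L = L
u3 = c NOR u1 = H NOR L = L
u4 = u2 NOR u3 = L NOR L = H
u5 = u4 NOR u2 = H NOR L = L
u8 = c NOR u5 = H NOR L = L
u12 = u5 NOR u4 = L NOR H = L
u13 = u8 NOR u12 = L NOR L = H
u16 = u13 NOR u12 = H NOR L = L

u8 = L  u12 = L  u16 = L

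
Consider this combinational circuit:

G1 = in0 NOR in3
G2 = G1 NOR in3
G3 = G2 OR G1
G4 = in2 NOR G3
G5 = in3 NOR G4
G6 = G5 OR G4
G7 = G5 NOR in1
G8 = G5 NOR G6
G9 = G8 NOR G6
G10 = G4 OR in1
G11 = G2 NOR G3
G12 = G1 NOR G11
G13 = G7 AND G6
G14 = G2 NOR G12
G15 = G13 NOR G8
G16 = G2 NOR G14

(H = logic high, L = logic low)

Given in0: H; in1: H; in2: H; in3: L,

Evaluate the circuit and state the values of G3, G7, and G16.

G3 = H, G7 = L, G16 = L

G1 = in0 NOR in3 = H NOR L = L
G2 = G1 NOR in3 = L NOR L = H
G3 = G2 OR G1 = H OR L = H
G4 = in2 NOR G3 = H NOR H = L
G5 = in3 NOR G4 = L NOR L = H
G7 = G5 NOR in1 = H NOR H = L
G11 = G2 NOR G3 = H NOR H = L
G12 = G1 NOR G11 = L NOR L = H
G14 = G2 NOR G12 = H NOR H = L
G16 = G2 NOR G14 = H NOR L = L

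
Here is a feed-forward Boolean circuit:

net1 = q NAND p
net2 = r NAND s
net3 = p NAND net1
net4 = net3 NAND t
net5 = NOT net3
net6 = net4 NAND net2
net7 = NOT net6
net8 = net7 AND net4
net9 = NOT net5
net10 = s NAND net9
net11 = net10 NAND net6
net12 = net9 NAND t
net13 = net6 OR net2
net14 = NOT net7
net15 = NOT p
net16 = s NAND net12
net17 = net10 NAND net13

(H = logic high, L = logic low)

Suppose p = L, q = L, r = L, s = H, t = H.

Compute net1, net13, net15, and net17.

net1 = q NAND p = L NAND L = H
net2 = r NAND s = L NAND H = H
net3 = p NAND net1 = L NAND H = H
net4 = net3 NAND t = H NAND H = L
net5 = NOT net3 = NOT H = L
net6 = net4 NAND net2 = L NAND H = H
net9 = NOT net5 = NOT L = H
net10 = s NAND net9 = H NAND H = L
net13 = net6 OR net2 = H OR H = H
net15 = NOT p = NOT L = H
net17 = net10 NAND net13 = L NAND H = H

net1 = H; net13 = H; net15 = H; net17 = H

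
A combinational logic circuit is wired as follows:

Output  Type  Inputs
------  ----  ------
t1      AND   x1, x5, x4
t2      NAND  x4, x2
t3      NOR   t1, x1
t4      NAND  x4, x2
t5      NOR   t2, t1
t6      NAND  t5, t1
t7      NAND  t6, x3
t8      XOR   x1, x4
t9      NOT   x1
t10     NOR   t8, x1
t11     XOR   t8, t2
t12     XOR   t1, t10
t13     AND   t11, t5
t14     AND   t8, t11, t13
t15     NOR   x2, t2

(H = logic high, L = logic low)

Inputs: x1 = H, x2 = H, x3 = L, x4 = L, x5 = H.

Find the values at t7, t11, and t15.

t7 = H  t11 = L  t15 = L

t1 = x1 AND x5 AND x4 = H AND H AND L = L
t2 = x4 NAND x2 = L NAND H = H
t5 = t2 NOR t1 = H NOR L = L
t6 = t5 NAND t1 = L NAND L = H
t7 = t6 NAND x3 = H NAND L = H
t8 = x1 XOR x4 = H XOR L = H
t11 = t8 XOR t2 = H XOR H = L
t15 = x2 NOR t2 = H NOR H = L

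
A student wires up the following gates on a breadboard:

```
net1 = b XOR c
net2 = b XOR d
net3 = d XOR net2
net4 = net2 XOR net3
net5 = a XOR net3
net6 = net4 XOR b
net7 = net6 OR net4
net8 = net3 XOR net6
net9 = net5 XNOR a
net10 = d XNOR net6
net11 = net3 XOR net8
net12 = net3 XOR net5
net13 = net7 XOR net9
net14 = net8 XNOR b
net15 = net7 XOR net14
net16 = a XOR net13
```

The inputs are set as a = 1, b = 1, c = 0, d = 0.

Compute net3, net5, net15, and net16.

net2 = b XOR d = 1 XOR 0 = 1
net3 = d XOR net2 = 0 XOR 1 = 1
net4 = net2 XOR net3 = 1 XOR 1 = 0
net5 = a XOR net3 = 1 XOR 1 = 0
net6 = net4 XOR b = 0 XOR 1 = 1
net7 = net6 OR net4 = 1 OR 0 = 1
net8 = net3 XOR net6 = 1 XOR 1 = 0
net9 = net5 XNOR a = 0 XNOR 1 = 0
net13 = net7 XOR net9 = 1 XOR 0 = 1
net14 = net8 XNOR b = 0 XNOR 1 = 0
net15 = net7 XOR net14 = 1 XOR 0 = 1
net16 = a XOR net13 = 1 XOR 1 = 0

net3 = 1; net5 = 0; net15 = 1; net16 = 0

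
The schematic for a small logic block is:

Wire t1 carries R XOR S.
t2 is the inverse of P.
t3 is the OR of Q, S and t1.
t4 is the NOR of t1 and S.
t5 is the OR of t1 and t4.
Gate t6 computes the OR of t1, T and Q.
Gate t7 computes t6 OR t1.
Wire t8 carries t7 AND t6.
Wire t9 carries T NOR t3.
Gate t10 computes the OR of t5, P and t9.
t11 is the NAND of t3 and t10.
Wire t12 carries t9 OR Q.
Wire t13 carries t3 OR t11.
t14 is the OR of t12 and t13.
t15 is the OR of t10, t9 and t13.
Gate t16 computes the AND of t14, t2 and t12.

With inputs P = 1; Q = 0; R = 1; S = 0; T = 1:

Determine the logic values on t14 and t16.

t14 = 1  t16 = 0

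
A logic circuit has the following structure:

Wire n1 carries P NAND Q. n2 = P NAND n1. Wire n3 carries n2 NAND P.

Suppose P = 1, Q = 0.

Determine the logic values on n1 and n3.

n1 = 1  n3 = 1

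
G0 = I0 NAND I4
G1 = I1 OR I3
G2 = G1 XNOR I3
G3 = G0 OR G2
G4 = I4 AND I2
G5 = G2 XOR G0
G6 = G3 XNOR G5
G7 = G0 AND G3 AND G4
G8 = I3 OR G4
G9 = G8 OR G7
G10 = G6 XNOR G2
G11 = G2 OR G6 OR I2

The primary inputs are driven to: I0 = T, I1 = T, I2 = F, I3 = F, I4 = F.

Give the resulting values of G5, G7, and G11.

G0 = I0 NAND I4 = T NAND F = T
G1 = I1 OR I3 = T OR F = T
G2 = G1 XNOR I3 = T XNOR F = F
G3 = G0 OR G2 = T OR F = T
G4 = I4 AND I2 = F AND F = F
G5 = G2 XOR G0 = F XOR T = T
G6 = G3 XNOR G5 = T XNOR T = T
G7 = G0 AND G3 AND G4 = T AND T AND F = F
G11 = G2 OR G6 OR I2 = F OR T OR F = T

G5 = T, G7 = F, G11 = T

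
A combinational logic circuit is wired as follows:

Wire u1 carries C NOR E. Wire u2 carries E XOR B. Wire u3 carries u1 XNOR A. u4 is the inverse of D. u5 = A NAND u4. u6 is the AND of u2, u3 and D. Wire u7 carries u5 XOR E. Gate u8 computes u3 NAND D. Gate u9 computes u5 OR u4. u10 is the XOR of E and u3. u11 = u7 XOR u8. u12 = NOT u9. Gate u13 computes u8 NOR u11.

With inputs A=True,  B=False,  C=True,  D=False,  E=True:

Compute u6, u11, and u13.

u1 = C NOR E = True NOR True = False
u2 = E XOR B = True XOR False = True
u3 = u1 XNOR A = False XNOR True = False
u4 = NOT D = NOT False = True
u5 = A NAND u4 = True NAND True = False
u6 = u2 AND u3 AND D = True AND False AND False = False
u7 = u5 XOR E = False XOR True = True
u8 = u3 NAND D = False NAND False = True
u11 = u7 XOR u8 = True XOR True = False
u13 = u8 NOR u11 = True NOR False = False

u6 = False  u11 = False  u13 = False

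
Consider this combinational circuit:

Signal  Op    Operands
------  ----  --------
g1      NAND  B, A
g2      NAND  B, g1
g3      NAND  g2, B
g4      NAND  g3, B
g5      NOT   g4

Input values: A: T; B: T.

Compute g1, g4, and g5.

g1 = F; g4 = T; g5 = F

g1 = B NAND A = T NAND T = F
g2 = B NAND g1 = T NAND F = T
g3 = g2 NAND B = T NAND T = F
g4 = g3 NAND B = F NAND T = T
g5 = NOT g4 = NOT T = F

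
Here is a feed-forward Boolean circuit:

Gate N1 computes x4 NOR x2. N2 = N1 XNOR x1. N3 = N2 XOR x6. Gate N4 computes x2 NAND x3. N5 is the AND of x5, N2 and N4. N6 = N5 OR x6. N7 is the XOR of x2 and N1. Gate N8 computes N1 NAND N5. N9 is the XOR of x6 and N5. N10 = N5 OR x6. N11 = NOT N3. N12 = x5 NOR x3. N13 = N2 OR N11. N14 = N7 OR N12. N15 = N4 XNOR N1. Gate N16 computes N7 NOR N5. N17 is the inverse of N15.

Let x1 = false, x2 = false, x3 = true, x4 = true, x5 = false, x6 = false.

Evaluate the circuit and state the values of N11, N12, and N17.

N11 = false, N12 = false, N17 = true

N1 = x4 NOR x2 = true NOR false = false
N2 = N1 XNOR x1 = false XNOR false = true
N3 = N2 XOR x6 = true XOR false = true
N4 = x2 NAND x3 = false NAND true = true
N11 = NOT N3 = NOT true = false
N12 = x5 NOR x3 = false NOR true = false
N15 = N4 XNOR N1 = true XNOR false = false
N17 = NOT N15 = NOT false = true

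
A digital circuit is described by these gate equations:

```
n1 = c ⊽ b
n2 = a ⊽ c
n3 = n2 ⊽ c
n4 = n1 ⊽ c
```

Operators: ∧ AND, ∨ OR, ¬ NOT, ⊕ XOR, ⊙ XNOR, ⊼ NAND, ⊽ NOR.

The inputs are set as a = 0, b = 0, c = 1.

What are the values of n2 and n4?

n2 = 0; n4 = 0

n1 = c NOR b = 1 NOR 0 = 0
n2 = a NOR c = 0 NOR 1 = 0
n4 = n1 NOR c = 0 NOR 1 = 0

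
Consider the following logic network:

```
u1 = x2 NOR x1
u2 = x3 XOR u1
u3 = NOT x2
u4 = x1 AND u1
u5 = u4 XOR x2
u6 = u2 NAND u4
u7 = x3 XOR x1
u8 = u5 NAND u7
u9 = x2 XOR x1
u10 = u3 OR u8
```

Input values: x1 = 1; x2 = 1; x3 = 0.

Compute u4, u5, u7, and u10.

u4 = 0, u5 = 1, u7 = 1, u10 = 0

u1 = x2 NOR x1 = 1 NOR 1 = 0
u3 = NOT x2 = NOT 1 = 0
u4 = x1 AND u1 = 1 AND 0 = 0
u5 = u4 XOR x2 = 0 XOR 1 = 1
u7 = x3 XOR x1 = 0 XOR 1 = 1
u8 = u5 NAND u7 = 1 NAND 1 = 0
u10 = u3 OR u8 = 0 OR 0 = 0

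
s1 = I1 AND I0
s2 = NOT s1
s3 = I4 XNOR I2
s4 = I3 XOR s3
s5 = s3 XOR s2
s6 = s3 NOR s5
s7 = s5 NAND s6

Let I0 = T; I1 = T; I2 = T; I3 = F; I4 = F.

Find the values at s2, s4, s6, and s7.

s1 = I1 AND I0 = T AND T = T
s2 = NOT s1 = NOT T = F
s3 = I4 XNOR I2 = F XNOR T = F
s4 = I3 XOR s3 = F XOR F = F
s5 = s3 XOR s2 = F XOR F = F
s6 = s3 NOR s5 = F NOR F = T
s7 = s5 NAND s6 = F NAND T = T

s2 = F, s4 = F, s6 = T, s7 = T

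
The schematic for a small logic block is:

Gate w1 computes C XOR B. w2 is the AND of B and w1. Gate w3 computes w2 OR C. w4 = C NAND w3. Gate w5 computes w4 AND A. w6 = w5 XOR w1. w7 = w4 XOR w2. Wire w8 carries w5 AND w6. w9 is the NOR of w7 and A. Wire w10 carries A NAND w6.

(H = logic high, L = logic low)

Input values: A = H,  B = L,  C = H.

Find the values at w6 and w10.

w6 = H  w10 = L

w1 = C XOR B = H XOR L = H
w2 = B AND w1 = L AND H = L
w3 = w2 OR C = L OR H = H
w4 = C NAND w3 = H NAND H = L
w5 = w4 AND A = L AND H = L
w6 = w5 XOR w1 = L XOR H = H
w10 = A NAND w6 = H NAND H = L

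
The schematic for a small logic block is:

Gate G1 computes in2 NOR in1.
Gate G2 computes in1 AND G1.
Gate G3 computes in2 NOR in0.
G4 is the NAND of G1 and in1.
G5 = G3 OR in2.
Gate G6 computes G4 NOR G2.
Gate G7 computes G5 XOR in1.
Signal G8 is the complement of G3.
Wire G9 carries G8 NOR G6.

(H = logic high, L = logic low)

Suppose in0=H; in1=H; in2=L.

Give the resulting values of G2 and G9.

G2 = L, G9 = L

G1 = in2 NOR in1 = L NOR H = L
G2 = in1 AND G1 = H AND L = L
G3 = in2 NOR in0 = L NOR H = L
G4 = G1 NAND in1 = L NAND H = H
G6 = G4 NOR G2 = H NOR L = L
G8 = NOT G3 = NOT L = H
G9 = G8 NOR G6 = H NOR L = L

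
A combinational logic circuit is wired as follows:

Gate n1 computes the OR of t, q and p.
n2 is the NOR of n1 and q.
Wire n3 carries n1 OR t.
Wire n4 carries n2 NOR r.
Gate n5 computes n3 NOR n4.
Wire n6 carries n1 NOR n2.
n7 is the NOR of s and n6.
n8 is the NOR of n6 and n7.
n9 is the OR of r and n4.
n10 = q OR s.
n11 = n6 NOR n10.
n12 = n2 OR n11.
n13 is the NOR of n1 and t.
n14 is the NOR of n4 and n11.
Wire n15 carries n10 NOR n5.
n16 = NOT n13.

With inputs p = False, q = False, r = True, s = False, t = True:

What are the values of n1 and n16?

n1 = t OR q OR p = True OR False OR False = True
n13 = n1 NOR t = True NOR True = False
n16 = NOT n13 = NOT False = True

n1 = True, n16 = True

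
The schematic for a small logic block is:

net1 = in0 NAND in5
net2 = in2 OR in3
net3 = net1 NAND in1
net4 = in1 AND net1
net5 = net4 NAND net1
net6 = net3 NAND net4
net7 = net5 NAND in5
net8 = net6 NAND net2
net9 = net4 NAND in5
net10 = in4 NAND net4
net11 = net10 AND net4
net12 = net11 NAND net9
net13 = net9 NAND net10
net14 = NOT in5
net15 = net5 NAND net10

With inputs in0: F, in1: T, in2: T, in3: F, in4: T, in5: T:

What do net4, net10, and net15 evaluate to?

net1 = in0 NAND in5 = F NAND T = T
net4 = in1 AND net1 = T AND T = T
net5 = net4 NAND net1 = T NAND T = F
net10 = in4 NAND net4 = T NAND T = F
net15 = net5 NAND net10 = F NAND F = T

net4 = T; net10 = F; net15 = T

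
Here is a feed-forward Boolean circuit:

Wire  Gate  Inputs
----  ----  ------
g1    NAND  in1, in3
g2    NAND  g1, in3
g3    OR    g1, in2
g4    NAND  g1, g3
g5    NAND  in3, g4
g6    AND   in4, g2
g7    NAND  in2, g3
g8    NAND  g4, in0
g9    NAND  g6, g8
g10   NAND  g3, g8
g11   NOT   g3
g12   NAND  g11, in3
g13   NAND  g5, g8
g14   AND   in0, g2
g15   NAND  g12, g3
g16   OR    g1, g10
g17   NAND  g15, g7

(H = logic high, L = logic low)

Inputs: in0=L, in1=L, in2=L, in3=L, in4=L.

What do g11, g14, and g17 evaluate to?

g1 = in1 NAND in3 = L NAND L = H
g2 = g1 NAND in3 = H NAND L = H
g3 = g1 OR in2 = H OR L = H
g7 = in2 NAND g3 = L NAND H = H
g11 = NOT g3 = NOT H = L
g12 = g11 NAND in3 = L NAND L = H
g14 = in0 AND g2 = L AND H = L
g15 = g12 NAND g3 = H NAND H = L
g17 = g15 NAND g7 = L NAND H = H

g11 = L, g14 = L, g17 = H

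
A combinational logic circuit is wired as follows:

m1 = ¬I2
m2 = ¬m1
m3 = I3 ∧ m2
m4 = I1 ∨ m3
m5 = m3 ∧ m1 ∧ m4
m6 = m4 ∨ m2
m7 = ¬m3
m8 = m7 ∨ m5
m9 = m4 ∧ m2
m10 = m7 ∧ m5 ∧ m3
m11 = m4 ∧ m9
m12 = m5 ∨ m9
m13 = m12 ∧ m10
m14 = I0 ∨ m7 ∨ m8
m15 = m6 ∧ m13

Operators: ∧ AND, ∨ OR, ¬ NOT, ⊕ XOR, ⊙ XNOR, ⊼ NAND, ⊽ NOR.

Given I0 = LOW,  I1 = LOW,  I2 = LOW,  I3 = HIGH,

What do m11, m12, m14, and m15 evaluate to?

m11 = LOW, m12 = LOW, m14 = HIGH, m15 = LOW

m1 = NOT I2 = NOT LOW = HIGH
m2 = NOT m1 = NOT HIGH = LOW
m3 = I3 AND m2 = HIGH AND LOW = LOW
m4 = I1 OR m3 = LOW OR LOW = LOW
m5 = m3 AND m1 AND m4 = LOW AND HIGH AND LOW = LOW
m6 = m4 OR m2 = LOW OR LOW = LOW
m7 = NOT m3 = NOT LOW = HIGH
m8 = m7 OR m5 = HIGH OR LOW = HIGH
m9 = m4 AND m2 = LOW AND LOW = LOW
m10 = m7 AND m5 AND m3 = HIGH AND LOW AND LOW = LOW
m11 = m4 AND m9 = LOW AND LOW = LOW
m12 = m5 OR m9 = LOW OR LOW = LOW
m13 = m12 AND m10 = LOW AND LOW = LOW
m14 = I0 OR m7 OR m8 = LOW OR HIGH OR HIGH = HIGH
m15 = m6 AND m13 = LOW AND LOW = LOW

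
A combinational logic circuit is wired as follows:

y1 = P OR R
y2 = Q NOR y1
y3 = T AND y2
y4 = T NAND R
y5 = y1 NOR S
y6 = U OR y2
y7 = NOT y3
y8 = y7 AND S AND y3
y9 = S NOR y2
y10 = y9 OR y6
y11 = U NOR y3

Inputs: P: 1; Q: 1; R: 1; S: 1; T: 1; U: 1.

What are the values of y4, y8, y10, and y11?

y4 = 0; y8 = 0; y10 = 1; y11 = 0

y1 = P OR R = 1 OR 1 = 1
y2 = Q NOR y1 = 1 NOR 1 = 0
y3 = T AND y2 = 1 AND 0 = 0
y4 = T NAND R = 1 NAND 1 = 0
y6 = U OR y2 = 1 OR 0 = 1
y7 = NOT y3 = NOT 0 = 1
y8 = y7 AND S AND y3 = 1 AND 1 AND 0 = 0
y9 = S NOR y2 = 1 NOR 0 = 0
y10 = y9 OR y6 = 0 OR 1 = 1
y11 = U NOR y3 = 1 NOR 0 = 0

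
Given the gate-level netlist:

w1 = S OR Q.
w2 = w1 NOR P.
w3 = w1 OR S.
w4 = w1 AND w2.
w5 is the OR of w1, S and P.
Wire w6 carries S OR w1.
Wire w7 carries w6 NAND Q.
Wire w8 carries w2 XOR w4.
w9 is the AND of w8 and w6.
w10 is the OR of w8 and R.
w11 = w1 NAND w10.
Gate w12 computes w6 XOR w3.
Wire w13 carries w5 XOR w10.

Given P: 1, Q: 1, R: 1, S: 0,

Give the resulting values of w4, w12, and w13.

w1 = S OR Q = 0 OR 1 = 1
w2 = w1 NOR P = 1 NOR 1 = 0
w3 = w1 OR S = 1 OR 0 = 1
w4 = w1 AND w2 = 1 AND 0 = 0
w5 = w1 OR S OR P = 1 OR 0 OR 1 = 1
w6 = S OR w1 = 0 OR 1 = 1
w8 = w2 XOR w4 = 0 XOR 0 = 0
w10 = w8 OR R = 0 OR 1 = 1
w12 = w6 XOR w3 = 1 XOR 1 = 0
w13 = w5 XOR w10 = 1 XOR 1 = 0

w4 = 0; w12 = 0; w13 = 0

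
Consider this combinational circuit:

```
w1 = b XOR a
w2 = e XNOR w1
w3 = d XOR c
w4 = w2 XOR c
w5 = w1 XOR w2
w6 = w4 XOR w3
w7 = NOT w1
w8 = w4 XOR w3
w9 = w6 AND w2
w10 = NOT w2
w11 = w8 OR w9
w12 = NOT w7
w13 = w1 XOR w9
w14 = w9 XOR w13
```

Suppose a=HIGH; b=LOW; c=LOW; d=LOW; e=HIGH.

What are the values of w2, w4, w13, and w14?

w2 = HIGH  w4 = HIGH  w13 = LOW  w14 = HIGH

w1 = b XOR a = LOW XOR HIGH = HIGH
w2 = e XNOR w1 = HIGH XNOR HIGH = HIGH
w3 = d XOR c = LOW XOR LOW = LOW
w4 = w2 XOR c = HIGH XOR LOW = HIGH
w6 = w4 XOR w3 = HIGH XOR LOW = HIGH
w9 = w6 AND w2 = HIGH AND HIGH = HIGH
w13 = w1 XOR w9 = HIGH XOR HIGH = LOW
w14 = w9 XOR w13 = HIGH XOR LOW = HIGH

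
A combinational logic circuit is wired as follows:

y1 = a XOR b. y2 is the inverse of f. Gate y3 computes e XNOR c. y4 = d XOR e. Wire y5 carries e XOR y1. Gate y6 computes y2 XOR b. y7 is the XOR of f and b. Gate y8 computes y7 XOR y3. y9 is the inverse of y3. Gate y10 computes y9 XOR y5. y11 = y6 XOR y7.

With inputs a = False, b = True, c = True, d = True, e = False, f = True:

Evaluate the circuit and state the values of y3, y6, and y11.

y2 = NOT f = NOT True = False
y3 = e XNOR c = False XNOR True = False
y6 = y2 XOR b = False XOR True = True
y7 = f XOR b = True XOR True = False
y11 = y6 XOR y7 = True XOR False = True

y3 = False, y6 = True, y11 = True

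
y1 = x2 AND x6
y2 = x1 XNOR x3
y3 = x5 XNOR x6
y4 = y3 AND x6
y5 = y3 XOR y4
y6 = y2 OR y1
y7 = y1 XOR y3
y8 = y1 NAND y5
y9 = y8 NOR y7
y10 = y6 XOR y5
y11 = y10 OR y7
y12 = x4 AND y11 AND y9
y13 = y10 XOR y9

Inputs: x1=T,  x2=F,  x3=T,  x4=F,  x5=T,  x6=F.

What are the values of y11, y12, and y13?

y11 = T, y12 = F, y13 = T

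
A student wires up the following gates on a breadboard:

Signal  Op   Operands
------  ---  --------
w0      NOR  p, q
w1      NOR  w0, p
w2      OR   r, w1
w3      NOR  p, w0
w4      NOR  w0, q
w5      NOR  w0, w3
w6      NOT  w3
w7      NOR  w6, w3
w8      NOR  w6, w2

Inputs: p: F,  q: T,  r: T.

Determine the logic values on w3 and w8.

w0 = p NOR q = F NOR T = F
w1 = w0 NOR p = F NOR F = T
w2 = r OR w1 = T OR T = T
w3 = p NOR w0 = F NOR F = T
w6 = NOT w3 = NOT T = F
w8 = w6 NOR w2 = F NOR T = F

w3 = T, w8 = F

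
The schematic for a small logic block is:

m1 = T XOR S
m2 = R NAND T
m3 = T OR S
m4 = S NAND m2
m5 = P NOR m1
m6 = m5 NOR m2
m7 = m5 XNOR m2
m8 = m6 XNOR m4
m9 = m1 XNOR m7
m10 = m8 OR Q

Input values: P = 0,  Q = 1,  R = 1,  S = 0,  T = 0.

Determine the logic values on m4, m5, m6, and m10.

m4 = 1, m5 = 1, m6 = 0, m10 = 1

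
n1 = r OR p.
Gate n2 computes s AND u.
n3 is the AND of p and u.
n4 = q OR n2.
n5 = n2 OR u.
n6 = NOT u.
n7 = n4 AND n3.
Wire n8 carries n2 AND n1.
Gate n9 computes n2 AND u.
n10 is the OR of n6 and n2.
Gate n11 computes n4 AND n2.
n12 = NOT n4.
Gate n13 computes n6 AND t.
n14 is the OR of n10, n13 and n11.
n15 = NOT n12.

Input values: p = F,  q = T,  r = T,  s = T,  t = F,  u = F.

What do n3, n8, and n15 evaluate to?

n1 = r OR p = T OR F = T
n2 = s AND u = T AND F = F
n3 = p AND u = F AND F = F
n4 = q OR n2 = T OR F = T
n8 = n2 AND n1 = F AND T = F
n12 = NOT n4 = NOT T = F
n15 = NOT n12 = NOT F = T

n3 = F, n8 = F, n15 = T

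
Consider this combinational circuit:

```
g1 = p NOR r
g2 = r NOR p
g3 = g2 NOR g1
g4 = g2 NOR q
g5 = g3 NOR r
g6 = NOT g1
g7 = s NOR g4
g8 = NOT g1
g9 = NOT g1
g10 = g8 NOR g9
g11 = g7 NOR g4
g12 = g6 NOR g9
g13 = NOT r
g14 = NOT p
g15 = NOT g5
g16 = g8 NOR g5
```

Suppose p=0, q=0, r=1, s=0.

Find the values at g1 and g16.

g1 = 0; g16 = 0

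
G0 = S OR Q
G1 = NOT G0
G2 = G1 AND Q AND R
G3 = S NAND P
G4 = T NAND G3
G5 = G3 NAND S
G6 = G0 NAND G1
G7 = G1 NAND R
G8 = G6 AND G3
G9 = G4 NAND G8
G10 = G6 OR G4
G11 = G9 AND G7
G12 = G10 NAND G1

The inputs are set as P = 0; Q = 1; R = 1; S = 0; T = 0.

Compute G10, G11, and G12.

G10 = 1, G11 = 0, G12 = 1

G0 = S OR Q = 0 OR 1 = 1
G1 = NOT G0 = NOT 1 = 0
G3 = S NAND P = 0 NAND 0 = 1
G4 = T NAND G3 = 0 NAND 1 = 1
G6 = G0 NAND G1 = 1 NAND 0 = 1
G7 = G1 NAND R = 0 NAND 1 = 1
G8 = G6 AND G3 = 1 AND 1 = 1
G9 = G4 NAND G8 = 1 NAND 1 = 0
G10 = G6 OR G4 = 1 OR 1 = 1
G11 = G9 AND G7 = 0 AND 1 = 0
G12 = G10 NAND G1 = 1 NAND 0 = 1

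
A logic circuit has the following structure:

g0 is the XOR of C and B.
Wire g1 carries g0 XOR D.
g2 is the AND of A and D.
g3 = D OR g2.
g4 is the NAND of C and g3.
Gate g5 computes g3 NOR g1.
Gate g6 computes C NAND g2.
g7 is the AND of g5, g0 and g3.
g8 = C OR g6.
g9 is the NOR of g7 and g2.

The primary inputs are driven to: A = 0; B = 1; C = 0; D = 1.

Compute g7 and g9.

g0 = C XOR B = 0 XOR 1 = 1
g1 = g0 XOR D = 1 XOR 1 = 0
g2 = A AND D = 0 AND 1 = 0
g3 = D OR g2 = 1 OR 0 = 1
g5 = g3 NOR g1 = 1 NOR 0 = 0
g7 = g5 AND g0 AND g3 = 0 AND 1 AND 1 = 0
g9 = g7 NOR g2 = 0 NOR 0 = 1

g7 = 0; g9 = 1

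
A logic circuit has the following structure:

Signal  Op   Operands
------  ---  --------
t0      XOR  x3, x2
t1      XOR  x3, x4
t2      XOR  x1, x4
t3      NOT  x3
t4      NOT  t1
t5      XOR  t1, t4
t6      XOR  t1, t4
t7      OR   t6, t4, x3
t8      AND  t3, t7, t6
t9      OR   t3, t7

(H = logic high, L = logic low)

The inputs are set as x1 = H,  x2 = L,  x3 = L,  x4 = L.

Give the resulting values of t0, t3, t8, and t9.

t0 = L; t3 = H; t8 = H; t9 = H

t0 = x3 XOR x2 = L XOR L = L
t1 = x3 XOR x4 = L XOR L = L
t3 = NOT x3 = NOT L = H
t4 = NOT t1 = NOT L = H
t6 = t1 XOR t4 = L XOR H = H
t7 = t6 OR t4 OR x3 = H OR H OR L = H
t8 = t3 AND t7 AND t6 = H AND H AND H = H
t9 = t3 OR t7 = H OR H = H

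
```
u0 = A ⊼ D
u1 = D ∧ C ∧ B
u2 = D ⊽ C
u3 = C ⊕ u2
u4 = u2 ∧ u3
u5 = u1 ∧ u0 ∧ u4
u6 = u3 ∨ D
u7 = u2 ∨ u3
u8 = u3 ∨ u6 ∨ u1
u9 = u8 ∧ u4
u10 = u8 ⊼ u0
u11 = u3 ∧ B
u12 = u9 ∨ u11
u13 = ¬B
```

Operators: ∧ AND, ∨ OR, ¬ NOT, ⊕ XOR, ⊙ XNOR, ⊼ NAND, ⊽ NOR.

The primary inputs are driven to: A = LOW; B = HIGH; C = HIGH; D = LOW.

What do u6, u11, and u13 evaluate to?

u6 = HIGH, u11 = HIGH, u13 = LOW

u2 = D NOR C = LOW NOR HIGH = LOW
u3 = C XOR u2 = HIGH XOR LOW = HIGH
u6 = u3 OR D = HIGH OR LOW = HIGH
u11 = u3 AND B = HIGH AND HIGH = HIGH
u13 = NOT B = NOT HIGH = LOW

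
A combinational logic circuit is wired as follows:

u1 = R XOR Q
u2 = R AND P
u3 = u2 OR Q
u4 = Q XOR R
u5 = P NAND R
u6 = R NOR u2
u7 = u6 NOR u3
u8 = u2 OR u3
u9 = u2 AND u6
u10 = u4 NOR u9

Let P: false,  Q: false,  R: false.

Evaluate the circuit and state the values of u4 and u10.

u2 = R AND P = false AND false = false
u4 = Q XOR R = false XOR false = false
u6 = R NOR u2 = false NOR false = true
u9 = u2 AND u6 = false AND true = false
u10 = u4 NOR u9 = false NOR false = true

u4 = false; u10 = true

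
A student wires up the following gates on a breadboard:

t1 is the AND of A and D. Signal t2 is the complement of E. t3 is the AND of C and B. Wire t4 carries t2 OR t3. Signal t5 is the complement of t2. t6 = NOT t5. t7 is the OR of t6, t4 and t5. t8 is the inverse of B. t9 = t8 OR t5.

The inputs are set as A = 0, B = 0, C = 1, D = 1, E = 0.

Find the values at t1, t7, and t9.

t1 = A AND D = 0 AND 1 = 0
t2 = NOT E = NOT 0 = 1
t3 = C AND B = 1 AND 0 = 0
t4 = t2 OR t3 = 1 OR 0 = 1
t5 = NOT t2 = NOT 1 = 0
t6 = NOT t5 = NOT 0 = 1
t7 = t6 OR t4 OR t5 = 1 OR 1 OR 0 = 1
t8 = NOT B = NOT 0 = 1
t9 = t8 OR t5 = 1 OR 0 = 1

t1 = 0, t7 = 1, t9 = 1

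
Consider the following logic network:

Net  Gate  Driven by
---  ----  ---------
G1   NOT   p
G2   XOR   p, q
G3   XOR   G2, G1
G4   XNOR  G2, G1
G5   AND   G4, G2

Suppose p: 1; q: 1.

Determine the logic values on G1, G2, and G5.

G1 = 0  G2 = 0  G5 = 0

G1 = NOT p = NOT 1 = 0
G2 = p XOR q = 1 XOR 1 = 0
G4 = G2 XNOR G1 = 0 XNOR 0 = 1
G5 = G4 AND G2 = 1 AND 0 = 0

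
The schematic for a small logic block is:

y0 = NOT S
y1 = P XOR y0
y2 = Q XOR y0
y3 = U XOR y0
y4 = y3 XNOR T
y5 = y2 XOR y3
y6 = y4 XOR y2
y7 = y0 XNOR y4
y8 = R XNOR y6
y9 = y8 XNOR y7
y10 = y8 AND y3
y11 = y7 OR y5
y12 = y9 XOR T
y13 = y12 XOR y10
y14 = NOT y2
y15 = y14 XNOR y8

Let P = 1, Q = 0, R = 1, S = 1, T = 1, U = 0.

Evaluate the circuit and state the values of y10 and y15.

y0 = NOT S = NOT 1 = 0
y2 = Q XOR y0 = 0 XOR 0 = 0
y3 = U XOR y0 = 0 XOR 0 = 0
y4 = y3 XNOR T = 0 XNOR 1 = 0
y6 = y4 XOR y2 = 0 XOR 0 = 0
y8 = R XNOR y6 = 1 XNOR 0 = 0
y10 = y8 AND y3 = 0 AND 0 = 0
y14 = NOT y2 = NOT 0 = 1
y15 = y14 XNOR y8 = 1 XNOR 0 = 0

y10 = 0, y15 = 0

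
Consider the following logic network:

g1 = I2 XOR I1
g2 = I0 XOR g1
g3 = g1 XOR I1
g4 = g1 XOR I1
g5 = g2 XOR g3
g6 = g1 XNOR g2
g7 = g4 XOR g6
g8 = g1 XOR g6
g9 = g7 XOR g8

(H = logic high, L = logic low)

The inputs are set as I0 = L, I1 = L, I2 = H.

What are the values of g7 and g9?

g1 = I2 XOR I1 = H XOR L = H
g2 = I0 XOR g1 = L XOR H = H
g4 = g1 XOR I1 = H XOR L = H
g6 = g1 XNOR g2 = H XNOR H = H
g7 = g4 XOR g6 = H XOR H = L
g8 = g1 XOR g6 = H XOR H = L
g9 = g7 XOR g8 = L XOR L = L

g7 = L; g9 = L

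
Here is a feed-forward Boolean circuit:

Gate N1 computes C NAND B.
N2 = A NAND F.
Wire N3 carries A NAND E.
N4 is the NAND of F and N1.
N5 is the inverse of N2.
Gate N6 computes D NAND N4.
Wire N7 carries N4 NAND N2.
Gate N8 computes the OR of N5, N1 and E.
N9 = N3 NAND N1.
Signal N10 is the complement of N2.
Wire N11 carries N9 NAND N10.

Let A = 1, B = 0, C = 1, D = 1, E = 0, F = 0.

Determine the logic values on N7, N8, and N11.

N1 = C NAND B = 1 NAND 0 = 1
N2 = A NAND F = 1 NAND 0 = 1
N3 = A NAND E = 1 NAND 0 = 1
N4 = F NAND N1 = 0 NAND 1 = 1
N5 = NOT N2 = NOT 1 = 0
N7 = N4 NAND N2 = 1 NAND 1 = 0
N8 = N5 OR N1 OR E = 0 OR 1 OR 0 = 1
N9 = N3 NAND N1 = 1 NAND 1 = 0
N10 = NOT N2 = NOT 1 = 0
N11 = N9 NAND N10 = 0 NAND 0 = 1

N7 = 0; N8 = 1; N11 = 1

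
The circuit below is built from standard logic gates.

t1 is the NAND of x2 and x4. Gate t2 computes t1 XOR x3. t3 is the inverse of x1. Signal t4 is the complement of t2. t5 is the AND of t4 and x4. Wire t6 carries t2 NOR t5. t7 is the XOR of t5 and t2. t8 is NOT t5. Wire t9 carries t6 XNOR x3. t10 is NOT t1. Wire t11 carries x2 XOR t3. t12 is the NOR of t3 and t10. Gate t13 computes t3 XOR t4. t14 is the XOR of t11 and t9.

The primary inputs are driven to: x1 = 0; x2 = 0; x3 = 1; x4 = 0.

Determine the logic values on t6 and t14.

t1 = x2 NAND x4 = 0 NAND 0 = 1
t2 = t1 XOR x3 = 1 XOR 1 = 0
t3 = NOT x1 = NOT 0 = 1
t4 = NOT t2 = NOT 0 = 1
t5 = t4 AND x4 = 1 AND 0 = 0
t6 = t2 NOR t5 = 0 NOR 0 = 1
t9 = t6 XNOR x3 = 1 XNOR 1 = 1
t11 = x2 XOR t3 = 0 XOR 1 = 1
t14 = t11 XOR t9 = 1 XOR 1 = 0

t6 = 1  t14 = 0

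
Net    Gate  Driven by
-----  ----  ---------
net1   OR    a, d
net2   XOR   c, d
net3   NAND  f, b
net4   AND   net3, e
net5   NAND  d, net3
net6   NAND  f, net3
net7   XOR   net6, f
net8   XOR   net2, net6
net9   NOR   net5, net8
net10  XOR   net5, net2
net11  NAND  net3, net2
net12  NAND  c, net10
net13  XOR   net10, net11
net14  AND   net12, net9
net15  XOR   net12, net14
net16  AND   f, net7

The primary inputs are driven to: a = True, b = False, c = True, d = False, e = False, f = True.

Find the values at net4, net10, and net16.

net2 = c XOR d = True XOR False = True
net3 = f NAND b = True NAND False = True
net4 = net3 AND e = True AND False = False
net5 = d NAND net3 = False NAND True = True
net6 = f NAND net3 = True NAND True = False
net7 = net6 XOR f = False XOR True = True
net10 = net5 XOR net2 = True XOR True = False
net16 = f AND net7 = True AND True = True

net4 = False; net10 = False; net16 = True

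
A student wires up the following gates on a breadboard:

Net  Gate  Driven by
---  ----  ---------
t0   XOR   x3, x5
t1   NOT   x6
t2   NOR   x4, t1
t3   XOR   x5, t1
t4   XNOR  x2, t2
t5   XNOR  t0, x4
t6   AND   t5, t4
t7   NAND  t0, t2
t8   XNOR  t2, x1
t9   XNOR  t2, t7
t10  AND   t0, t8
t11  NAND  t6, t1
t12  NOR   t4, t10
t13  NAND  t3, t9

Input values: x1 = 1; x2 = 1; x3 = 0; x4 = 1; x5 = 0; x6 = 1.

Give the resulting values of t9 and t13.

t9 = 0  t13 = 1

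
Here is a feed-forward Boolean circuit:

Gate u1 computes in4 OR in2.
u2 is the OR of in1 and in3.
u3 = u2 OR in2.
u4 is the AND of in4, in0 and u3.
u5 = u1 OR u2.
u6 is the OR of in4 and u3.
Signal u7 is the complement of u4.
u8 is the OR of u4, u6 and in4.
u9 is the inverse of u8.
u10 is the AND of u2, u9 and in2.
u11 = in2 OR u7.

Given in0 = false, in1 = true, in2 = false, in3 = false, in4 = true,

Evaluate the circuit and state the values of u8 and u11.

u8 = true, u11 = true

u2 = in1 OR in3 = true OR false = true
u3 = u2 OR in2 = true OR false = true
u4 = in4 AND in0 AND u3 = true AND false AND true = false
u6 = in4 OR u3 = true OR true = true
u7 = NOT u4 = NOT false = true
u8 = u4 OR u6 OR in4 = false OR true OR true = true
u11 = in2 OR u7 = false OR true = true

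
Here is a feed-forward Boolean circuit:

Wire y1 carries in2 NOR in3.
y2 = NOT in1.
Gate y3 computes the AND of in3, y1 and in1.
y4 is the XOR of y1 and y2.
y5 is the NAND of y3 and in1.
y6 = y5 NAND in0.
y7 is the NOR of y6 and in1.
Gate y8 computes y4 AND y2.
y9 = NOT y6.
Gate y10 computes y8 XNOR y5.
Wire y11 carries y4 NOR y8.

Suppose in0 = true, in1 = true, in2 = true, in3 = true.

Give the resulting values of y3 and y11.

y3 = false, y11 = true

y1 = in2 NOR in3 = true NOR true = false
y2 = NOT in1 = NOT true = false
y3 = in3 AND y1 AND in1 = true AND false AND true = false
y4 = y1 XOR y2 = false XOR false = false
y8 = y4 AND y2 = false AND false = false
y11 = y4 NOR y8 = false NOR false = true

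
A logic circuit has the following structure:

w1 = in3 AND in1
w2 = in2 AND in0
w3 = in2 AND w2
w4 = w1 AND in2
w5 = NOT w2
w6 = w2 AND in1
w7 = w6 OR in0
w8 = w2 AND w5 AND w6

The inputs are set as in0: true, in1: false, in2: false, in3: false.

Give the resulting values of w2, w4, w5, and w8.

w2 = false  w4 = false  w5 = true  w8 = false

w1 = in3 AND in1 = false AND false = false
w2 = in2 AND in0 = false AND true = false
w4 = w1 AND in2 = false AND false = false
w5 = NOT w2 = NOT false = true
w6 = w2 AND in1 = false AND false = false
w8 = w2 AND w5 AND w6 = false AND true AND false = false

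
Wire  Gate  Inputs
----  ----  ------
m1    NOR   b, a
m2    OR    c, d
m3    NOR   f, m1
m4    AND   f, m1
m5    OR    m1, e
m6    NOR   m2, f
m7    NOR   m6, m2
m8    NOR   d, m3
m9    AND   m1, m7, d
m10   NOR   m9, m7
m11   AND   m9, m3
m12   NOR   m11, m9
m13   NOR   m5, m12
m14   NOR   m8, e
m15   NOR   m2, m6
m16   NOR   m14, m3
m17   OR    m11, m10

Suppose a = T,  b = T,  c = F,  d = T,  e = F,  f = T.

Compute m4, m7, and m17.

m4 = F, m7 = F, m17 = T

m1 = b NOR a = T NOR T = F
m2 = c OR d = F OR T = T
m3 = f NOR m1 = T NOR F = F
m4 = f AND m1 = T AND F = F
m6 = m2 NOR f = T NOR T = F
m7 = m6 NOR m2 = F NOR T = F
m9 = m1 AND m7 AND d = F AND F AND T = F
m10 = m9 NOR m7 = F NOR F = T
m11 = m9 AND m3 = F AND F = F
m17 = m11 OR m10 = F OR T = T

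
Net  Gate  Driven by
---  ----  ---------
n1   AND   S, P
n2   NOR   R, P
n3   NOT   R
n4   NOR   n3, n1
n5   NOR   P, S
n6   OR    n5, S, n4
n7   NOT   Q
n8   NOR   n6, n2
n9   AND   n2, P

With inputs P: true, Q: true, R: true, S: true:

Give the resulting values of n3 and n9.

n3 = false  n9 = false

n2 = R NOR P = true NOR true = false
n3 = NOT R = NOT true = false
n9 = n2 AND P = false AND true = false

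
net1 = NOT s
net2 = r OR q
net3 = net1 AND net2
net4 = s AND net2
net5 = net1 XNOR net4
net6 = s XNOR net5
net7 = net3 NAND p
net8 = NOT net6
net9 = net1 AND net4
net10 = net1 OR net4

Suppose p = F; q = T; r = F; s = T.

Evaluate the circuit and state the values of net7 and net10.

net1 = NOT s = NOT T = F
net2 = r OR q = F OR T = T
net3 = net1 AND net2 = F AND T = F
net4 = s AND net2 = T AND T = T
net7 = net3 NAND p = F NAND F = T
net10 = net1 OR net4 = F OR T = T

net7 = T  net10 = T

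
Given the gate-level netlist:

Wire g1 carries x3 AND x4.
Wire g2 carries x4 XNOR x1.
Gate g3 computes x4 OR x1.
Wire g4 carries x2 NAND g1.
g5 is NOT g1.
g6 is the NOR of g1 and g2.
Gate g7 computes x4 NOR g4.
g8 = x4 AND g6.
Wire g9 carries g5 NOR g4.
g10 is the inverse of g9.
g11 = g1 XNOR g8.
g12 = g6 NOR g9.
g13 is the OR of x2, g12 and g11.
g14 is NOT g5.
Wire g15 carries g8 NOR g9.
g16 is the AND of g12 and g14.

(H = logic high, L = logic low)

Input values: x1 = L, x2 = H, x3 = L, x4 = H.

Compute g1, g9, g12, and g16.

g1 = L, g9 = L, g12 = L, g16 = L

g1 = x3 AND x4 = L AND H = L
g2 = x4 XNOR x1 = H XNOR L = L
g4 = x2 NAND g1 = H NAND L = H
g5 = NOT g1 = NOT L = H
g6 = g1 NOR g2 = L NOR L = H
g9 = g5 NOR g4 = H NOR H = L
g12 = g6 NOR g9 = H NOR L = L
g14 = NOT g5 = NOT H = L
g16 = g12 AND g14 = L AND L = L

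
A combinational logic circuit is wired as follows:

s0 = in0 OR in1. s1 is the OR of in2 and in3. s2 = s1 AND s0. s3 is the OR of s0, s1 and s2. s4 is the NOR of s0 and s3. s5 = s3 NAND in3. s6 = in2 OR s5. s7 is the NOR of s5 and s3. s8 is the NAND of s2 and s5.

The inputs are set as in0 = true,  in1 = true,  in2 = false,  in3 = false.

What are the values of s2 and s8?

s0 = in0 OR in1 = true OR true = true
s1 = in2 OR in3 = false OR false = false
s2 = s1 AND s0 = false AND true = false
s3 = s0 OR s1 OR s2 = true OR false OR false = true
s5 = s3 NAND in3 = true NAND false = true
s8 = s2 NAND s5 = false NAND true = true

s2 = false, s8 = true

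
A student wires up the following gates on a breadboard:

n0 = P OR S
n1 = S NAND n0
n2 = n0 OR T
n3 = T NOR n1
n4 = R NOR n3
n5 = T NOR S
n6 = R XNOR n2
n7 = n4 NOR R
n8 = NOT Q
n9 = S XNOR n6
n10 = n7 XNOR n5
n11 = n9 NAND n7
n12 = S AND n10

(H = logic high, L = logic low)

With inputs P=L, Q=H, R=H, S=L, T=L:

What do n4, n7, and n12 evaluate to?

n4 = L, n7 = L, n12 = L

n0 = P OR S = L OR L = L
n1 = S NAND n0 = L NAND L = H
n3 = T NOR n1 = L NOR H = L
n4 = R NOR n3 = H NOR L = L
n5 = T NOR S = L NOR L = H
n7 = n4 NOR R = L NOR H = L
n10 = n7 XNOR n5 = L XNOR H = L
n12 = S AND n10 = L AND L = L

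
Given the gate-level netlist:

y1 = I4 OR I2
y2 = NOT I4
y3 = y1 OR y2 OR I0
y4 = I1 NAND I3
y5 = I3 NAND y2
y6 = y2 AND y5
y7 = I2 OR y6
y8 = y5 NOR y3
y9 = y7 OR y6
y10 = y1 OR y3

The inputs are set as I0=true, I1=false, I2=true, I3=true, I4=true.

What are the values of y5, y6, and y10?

y5 = true, y6 = false, y10 = true

y1 = I4 OR I2 = true OR true = true
y2 = NOT I4 = NOT true = false
y3 = y1 OR y2 OR I0 = true OR false OR true = true
y5 = I3 NAND y2 = true NAND false = true
y6 = y2 AND y5 = false AND true = false
y10 = y1 OR y3 = true OR true = true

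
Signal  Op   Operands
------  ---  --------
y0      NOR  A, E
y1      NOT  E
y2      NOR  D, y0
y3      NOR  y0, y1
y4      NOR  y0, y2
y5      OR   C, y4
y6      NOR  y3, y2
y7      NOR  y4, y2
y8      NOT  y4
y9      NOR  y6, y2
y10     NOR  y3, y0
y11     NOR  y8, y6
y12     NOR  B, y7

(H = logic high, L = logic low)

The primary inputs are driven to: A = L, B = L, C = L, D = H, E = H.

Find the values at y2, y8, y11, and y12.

y0 = A NOR E = L NOR H = L
y1 = NOT E = NOT H = L
y2 = D NOR y0 = H NOR L = L
y3 = y0 NOR y1 = L NOR L = H
y4 = y0 NOR y2 = L NOR L = H
y6 = y3 NOR y2 = H NOR L = L
y7 = y4 NOR y2 = H NOR L = L
y8 = NOT y4 = NOT H = L
y11 = y8 NOR y6 = L NOR L = H
y12 = B NOR y7 = L NOR L = H

y2 = L  y8 = L  y11 = H  y12 = H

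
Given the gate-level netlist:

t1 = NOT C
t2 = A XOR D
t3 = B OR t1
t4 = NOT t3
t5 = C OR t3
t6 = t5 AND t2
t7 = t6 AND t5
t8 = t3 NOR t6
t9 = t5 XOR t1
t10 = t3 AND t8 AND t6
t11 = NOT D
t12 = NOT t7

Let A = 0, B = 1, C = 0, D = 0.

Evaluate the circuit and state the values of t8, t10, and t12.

t8 = 0, t10 = 0, t12 = 1

t1 = NOT C = NOT 0 = 1
t2 = A XOR D = 0 XOR 0 = 0
t3 = B OR t1 = 1 OR 1 = 1
t5 = C OR t3 = 0 OR 1 = 1
t6 = t5 AND t2 = 1 AND 0 = 0
t7 = t6 AND t5 = 0 AND 1 = 0
t8 = t3 NOR t6 = 1 NOR 0 = 0
t10 = t3 AND t8 AND t6 = 1 AND 0 AND 0 = 0
t12 = NOT t7 = NOT 0 = 1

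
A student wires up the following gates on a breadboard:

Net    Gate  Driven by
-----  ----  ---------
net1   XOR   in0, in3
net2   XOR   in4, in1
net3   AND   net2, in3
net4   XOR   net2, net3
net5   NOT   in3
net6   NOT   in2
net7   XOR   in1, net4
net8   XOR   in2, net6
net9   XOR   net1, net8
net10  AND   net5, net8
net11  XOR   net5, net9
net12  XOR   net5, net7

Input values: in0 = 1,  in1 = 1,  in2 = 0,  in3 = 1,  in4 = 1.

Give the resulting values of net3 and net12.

net3 = 0, net12 = 1

net2 = in4 XOR in1 = 1 XOR 1 = 0
net3 = net2 AND in3 = 0 AND 1 = 0
net4 = net2 XOR net3 = 0 XOR 0 = 0
net5 = NOT in3 = NOT 1 = 0
net7 = in1 XOR net4 = 1 XOR 0 = 1
net12 = net5 XOR net7 = 0 XOR 1 = 1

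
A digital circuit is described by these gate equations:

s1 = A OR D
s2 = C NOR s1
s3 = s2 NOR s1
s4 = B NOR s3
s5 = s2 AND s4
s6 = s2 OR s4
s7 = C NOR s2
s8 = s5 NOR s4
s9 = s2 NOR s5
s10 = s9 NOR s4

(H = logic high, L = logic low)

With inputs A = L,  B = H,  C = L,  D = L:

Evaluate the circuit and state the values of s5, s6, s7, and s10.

s5 = L, s6 = H, s7 = L, s10 = H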